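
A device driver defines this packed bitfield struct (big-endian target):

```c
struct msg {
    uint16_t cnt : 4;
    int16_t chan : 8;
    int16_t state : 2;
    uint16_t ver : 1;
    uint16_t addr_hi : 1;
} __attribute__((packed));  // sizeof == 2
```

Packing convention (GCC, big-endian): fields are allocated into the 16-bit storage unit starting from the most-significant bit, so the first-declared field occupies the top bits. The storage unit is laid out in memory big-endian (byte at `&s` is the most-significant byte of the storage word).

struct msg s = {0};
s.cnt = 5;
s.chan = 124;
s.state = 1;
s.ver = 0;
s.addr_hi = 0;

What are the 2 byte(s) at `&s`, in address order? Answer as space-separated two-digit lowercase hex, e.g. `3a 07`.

57 c4

cnt (4b) val=5 bits=0x5 at bit 12: 0x5000
chan (8b) val=124 bits=0x7c at bit 4: 0x57c0
state (2b) val=1 bits=0x1 at bit 2: 0x57c4
ver (1b) val=0 bits=0x0 at bit 1: 0x57c4
addr_hi (1b) val=0 bits=0x0 at bit 0: 0x57c4
word = 0x57c4 → big-endian bytes:
  [0]=0x57  [1]=0xc4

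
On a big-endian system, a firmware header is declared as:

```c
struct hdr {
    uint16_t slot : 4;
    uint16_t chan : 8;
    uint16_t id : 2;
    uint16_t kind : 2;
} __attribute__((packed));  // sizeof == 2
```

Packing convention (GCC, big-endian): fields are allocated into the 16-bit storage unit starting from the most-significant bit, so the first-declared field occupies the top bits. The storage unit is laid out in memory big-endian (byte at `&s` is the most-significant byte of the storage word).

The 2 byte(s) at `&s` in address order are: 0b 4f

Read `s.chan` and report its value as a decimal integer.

[0]=0x0b [1]=0x4f (big-endian) → word 0x0b4f
slot:4 @ bit 12 → (0x0b4f>>12)&0xf = 0x0
chan:8 @ bit 4 → (0x0b4f>>4)&0xff = 0xb4  ←
id:2 @ bit 2 → (0x0b4f>>2)&0x3 = 0x3
kind:2 @ bit 0 → (0x0b4f>>0)&0x3 = 0x3

180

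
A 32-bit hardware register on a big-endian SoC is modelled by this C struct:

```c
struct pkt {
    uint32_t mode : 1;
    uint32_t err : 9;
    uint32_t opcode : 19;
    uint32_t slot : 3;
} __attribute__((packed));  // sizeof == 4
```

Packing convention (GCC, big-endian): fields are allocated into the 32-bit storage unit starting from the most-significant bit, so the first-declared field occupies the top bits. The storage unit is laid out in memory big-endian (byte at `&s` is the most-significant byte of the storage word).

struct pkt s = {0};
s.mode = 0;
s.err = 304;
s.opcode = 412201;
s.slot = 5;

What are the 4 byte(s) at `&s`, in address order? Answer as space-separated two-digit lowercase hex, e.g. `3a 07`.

4c 32 51 4d

mode (1b) val=0 bits=0x0 at bit 31: 0x00000000
err (9b) val=304 bits=0x130 at bit 22: 0x4c000000
opcode (19b) val=412201 bits=0x64a29 at bit 3: 0x4c325148
slot (3b) val=5 bits=0x5 at bit 0: 0x4c32514d
word = 0x4c32514d → big-endian bytes:
  [0]=0x4c  [1]=0x32  [2]=0x51  [3]=0x4d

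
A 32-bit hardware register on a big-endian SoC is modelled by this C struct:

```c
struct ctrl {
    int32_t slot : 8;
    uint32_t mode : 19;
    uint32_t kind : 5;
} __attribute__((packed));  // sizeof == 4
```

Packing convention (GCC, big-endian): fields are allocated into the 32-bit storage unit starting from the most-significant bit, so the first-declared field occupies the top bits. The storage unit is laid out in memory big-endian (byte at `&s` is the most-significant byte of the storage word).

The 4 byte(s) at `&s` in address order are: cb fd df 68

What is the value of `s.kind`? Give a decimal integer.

[0]=0xcb [1]=0xfd [2]=0xdf [3]=0x68 (big-endian) → word 0xcbfddf68
slot:8 @ bit 24 → (0xcbfddf68>>24)&0xff = 0xcb
mode:19 @ bit 5 → (0xcbfddf68>>5)&0x7ffff = 0x7eefb
kind:5 @ bit 0 → (0xcbfddf68>>0)&0x1f = 0x8  ←

8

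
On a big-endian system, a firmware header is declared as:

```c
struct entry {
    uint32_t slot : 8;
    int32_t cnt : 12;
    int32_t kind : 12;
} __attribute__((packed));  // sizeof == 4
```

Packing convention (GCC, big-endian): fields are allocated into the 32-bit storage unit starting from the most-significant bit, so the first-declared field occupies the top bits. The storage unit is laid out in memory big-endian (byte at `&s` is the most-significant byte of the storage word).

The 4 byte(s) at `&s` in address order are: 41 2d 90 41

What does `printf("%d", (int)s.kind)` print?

[0]=0x41 [1]=0x2d [2]=0x90 [3]=0x41 (big-endian) → word 0x412d9041
slot [24+:8] = (word>>24) & 0xff = 65
cnt [12+:12] = (word>>12) & 0xfff = 729
kind [0+:12] = (word>>0) & 0xfff = 65  ←
kind signed 12b, MSB=0: value = 65

65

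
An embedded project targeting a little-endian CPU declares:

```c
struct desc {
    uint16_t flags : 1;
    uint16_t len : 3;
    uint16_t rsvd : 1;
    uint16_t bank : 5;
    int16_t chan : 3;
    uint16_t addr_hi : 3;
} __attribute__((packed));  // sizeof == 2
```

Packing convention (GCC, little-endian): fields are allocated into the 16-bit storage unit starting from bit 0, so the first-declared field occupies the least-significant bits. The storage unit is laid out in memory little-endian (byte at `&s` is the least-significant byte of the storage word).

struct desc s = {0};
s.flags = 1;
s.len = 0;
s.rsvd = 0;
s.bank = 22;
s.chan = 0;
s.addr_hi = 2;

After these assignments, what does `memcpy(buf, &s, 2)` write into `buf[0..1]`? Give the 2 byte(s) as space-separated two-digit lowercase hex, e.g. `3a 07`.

c1 42

flags (1b) val=1 bits=0x1 at bit 0: 0x0001
len (3b) val=0 bits=0x0 at bit 1: 0x0001
rsvd (1b) val=0 bits=0x0 at bit 4: 0x0001
bank (5b) val=22 bits=0x16 at bit 5: 0x02c1
chan (3b) val=0 bits=0x0 at bit 10: 0x02c1
addr_hi (3b) val=2 bits=0x2 at bit 13: 0x42c1
word = 0x42c1 → little-endian bytes:
  [0]=0xc1  [1]=0x42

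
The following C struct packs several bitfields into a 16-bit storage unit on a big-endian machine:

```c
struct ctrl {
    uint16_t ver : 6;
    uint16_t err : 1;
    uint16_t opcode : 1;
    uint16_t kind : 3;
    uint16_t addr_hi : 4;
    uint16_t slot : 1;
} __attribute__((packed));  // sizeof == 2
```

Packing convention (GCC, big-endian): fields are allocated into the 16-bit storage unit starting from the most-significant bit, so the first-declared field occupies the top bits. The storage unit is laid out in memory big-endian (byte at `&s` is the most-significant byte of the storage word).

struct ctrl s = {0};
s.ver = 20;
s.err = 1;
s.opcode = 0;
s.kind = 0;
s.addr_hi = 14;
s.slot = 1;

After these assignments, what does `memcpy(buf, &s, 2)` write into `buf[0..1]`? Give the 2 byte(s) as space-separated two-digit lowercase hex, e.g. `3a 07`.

[10+:6] ver=20 & 0x3f = 0x14; word=0x5000
[9+:1] err=1 & 0x1 = 0x1; word=0x5200
[8+:1] opcode=0 & 0x1 = 0x0; word=0x5200
[5+:3] kind=0 & 0x7 = 0x0; word=0x5200
[1+:4] addr_hi=14 & 0xf = 0xe; word=0x521c
[0+:1] slot=1 & 0x1 = 0x1; word=0x521d
word = 0x521d → big-endian bytes:
  [0]=0x52  [1]=0x1d

52 1d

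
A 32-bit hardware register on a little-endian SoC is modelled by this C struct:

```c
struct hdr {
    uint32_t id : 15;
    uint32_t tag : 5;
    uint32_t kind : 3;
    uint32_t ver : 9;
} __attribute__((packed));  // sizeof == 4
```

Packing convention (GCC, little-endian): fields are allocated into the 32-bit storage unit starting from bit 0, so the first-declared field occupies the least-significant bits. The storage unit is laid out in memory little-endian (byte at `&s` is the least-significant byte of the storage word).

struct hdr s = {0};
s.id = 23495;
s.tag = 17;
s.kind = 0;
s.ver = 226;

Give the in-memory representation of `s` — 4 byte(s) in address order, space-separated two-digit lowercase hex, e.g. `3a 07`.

c7 db 08 71

id (15b) val=23495 bits=0x5bc7 at bit 0: 0x00005bc7
tag (5b) val=17 bits=0x11 at bit 15: 0x0008dbc7
kind (3b) val=0 bits=0x0 at bit 20: 0x0008dbc7
ver (9b) val=226 bits=0xe2 at bit 23: 0x7108dbc7
word = 0x7108dbc7 → little-endian bytes:
  [0]=0xc7  [1]=0xdb  [2]=0x08  [3]=0x71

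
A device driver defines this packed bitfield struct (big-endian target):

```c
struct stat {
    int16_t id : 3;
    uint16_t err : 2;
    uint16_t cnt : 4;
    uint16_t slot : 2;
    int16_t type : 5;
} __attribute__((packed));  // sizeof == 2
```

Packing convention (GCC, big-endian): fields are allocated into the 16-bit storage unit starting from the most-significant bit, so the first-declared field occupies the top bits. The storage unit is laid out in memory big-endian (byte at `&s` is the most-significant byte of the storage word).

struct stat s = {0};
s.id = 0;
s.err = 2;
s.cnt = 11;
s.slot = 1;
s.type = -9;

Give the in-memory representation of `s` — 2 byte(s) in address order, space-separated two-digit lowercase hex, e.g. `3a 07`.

15 b7

[13+:3] id=0 & 0x7 = 0x0; word=0x0000
[11+:2] err=2 & 0x3 = 0x2; word=0x1000
[7+:4] cnt=11 & 0xf = 0xb; word=0x1580
[5+:2] slot=1 & 0x3 = 0x1; word=0x15a0
[0+:5] type=-9 & 0x1f = 0x17; word=0x15b7
word = 0x15b7 → big-endian bytes:
  [0]=0x15  [1]=0xb7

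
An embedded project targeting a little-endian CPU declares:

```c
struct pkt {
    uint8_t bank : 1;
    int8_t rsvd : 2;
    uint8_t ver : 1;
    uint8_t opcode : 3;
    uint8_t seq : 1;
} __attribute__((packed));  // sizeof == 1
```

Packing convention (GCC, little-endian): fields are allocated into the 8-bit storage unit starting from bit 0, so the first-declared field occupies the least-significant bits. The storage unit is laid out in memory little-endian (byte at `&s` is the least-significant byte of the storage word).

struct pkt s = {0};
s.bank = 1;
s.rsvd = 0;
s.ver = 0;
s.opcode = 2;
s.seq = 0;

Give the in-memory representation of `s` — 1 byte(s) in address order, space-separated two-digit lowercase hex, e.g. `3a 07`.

bank (1b) val=1 bits=0x1 at bit 0: 0x01
rsvd (2b) val=0 bits=0x0 at bit 1: 0x01
ver (1b) val=0 bits=0x0 at bit 3: 0x01
opcode (3b) val=2 bits=0x2 at bit 4: 0x21
seq (1b) val=0 bits=0x0 at bit 7: 0x21
word = 0x21 → little-endian bytes:
  [0]=0x21

21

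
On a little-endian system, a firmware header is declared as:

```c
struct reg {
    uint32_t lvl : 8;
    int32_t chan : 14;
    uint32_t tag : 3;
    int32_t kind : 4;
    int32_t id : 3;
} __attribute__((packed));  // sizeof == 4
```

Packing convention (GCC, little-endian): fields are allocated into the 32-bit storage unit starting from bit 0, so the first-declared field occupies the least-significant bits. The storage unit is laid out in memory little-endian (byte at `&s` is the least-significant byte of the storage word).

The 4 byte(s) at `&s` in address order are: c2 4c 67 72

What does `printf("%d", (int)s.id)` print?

3

[0]=0xc2 [1]=0x4c [2]=0x67 [3]=0x72 (little-endian) → word 0x72674cc2
lvl [0+:8] = (word>>0) & 0xff = 194
chan [8+:14] = (word>>8) & 0x3fff = 10060
tag [22+:3] = (word>>22) & 0x7 = 1
kind [25+:4] = (word>>25) & 0xf = 9
id [29+:3] = (word>>29) & 0x7 = 3  ←
id signed 3b, MSB=0: value = 3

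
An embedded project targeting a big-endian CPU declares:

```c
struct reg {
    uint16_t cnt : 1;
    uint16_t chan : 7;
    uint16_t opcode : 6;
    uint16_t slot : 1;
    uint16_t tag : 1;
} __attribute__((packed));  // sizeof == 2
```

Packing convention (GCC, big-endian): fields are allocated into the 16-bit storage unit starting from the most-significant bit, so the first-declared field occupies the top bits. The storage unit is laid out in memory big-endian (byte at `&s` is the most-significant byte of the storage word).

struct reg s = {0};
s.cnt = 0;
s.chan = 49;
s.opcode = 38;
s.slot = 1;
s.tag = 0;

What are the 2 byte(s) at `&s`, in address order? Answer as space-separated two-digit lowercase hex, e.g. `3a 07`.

31 9a

cnt:1 = 0 → 0x0 << 15 → word 0x0000
chan:7 = 49 → 0x31 << 8 → word 0x3100
opcode:6 = 38 → 0x26 << 2 → word 0x3198
slot:1 = 1 → 0x1 << 1 → word 0x319a
tag:1 = 0 → 0x0 << 0 → word 0x319a
word = 0x319a → big-endian bytes:
  [0]=0x31  [1]=0x9a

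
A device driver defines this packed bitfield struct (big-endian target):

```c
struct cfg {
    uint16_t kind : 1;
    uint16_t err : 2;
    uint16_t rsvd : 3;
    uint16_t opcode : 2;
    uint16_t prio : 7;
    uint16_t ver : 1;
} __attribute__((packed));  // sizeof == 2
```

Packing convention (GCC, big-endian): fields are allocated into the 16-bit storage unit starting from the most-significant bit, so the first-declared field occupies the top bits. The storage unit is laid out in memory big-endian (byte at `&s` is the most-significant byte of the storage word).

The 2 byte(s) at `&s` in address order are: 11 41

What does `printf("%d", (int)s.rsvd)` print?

[0]=0x11 [1]=0x41 (big-endian) → word 0x1141
kind:1 @ bit 15 → (0x1141>>15)&0x1 = 0x0
err:2 @ bit 13 → (0x1141>>13)&0x3 = 0x0
rsvd:3 @ bit 10 → (0x1141>>10)&0x7 = 0x4  ←
opcode:2 @ bit 8 → (0x1141>>8)&0x3 = 0x1
prio:7 @ bit 1 → (0x1141>>1)&0x7f = 0x20
ver:1 @ bit 0 → (0x1141>>0)&0x1 = 0x1

4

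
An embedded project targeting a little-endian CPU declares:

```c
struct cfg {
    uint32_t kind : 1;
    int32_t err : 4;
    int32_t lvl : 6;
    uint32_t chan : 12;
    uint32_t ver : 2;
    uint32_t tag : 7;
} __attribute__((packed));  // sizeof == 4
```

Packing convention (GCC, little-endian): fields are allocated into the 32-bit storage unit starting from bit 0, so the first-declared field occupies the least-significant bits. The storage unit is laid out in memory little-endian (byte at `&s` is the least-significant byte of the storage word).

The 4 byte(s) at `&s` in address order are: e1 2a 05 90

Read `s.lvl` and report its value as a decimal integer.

[0]=0xe1 [1]=0x2a [2]=0x05 [3]=0x90 (little-endian) → word 0x90052ae1
kind:1 @ bit 0 → (0x90052ae1>>0)&0x1 = 0x1
err:4 @ bit 1 → (0x90052ae1>>1)&0xf = 0x0
lvl:6 @ bit 5 → (0x90052ae1>>5)&0x3f = 0x17  ←
chan:12 @ bit 11 → (0x90052ae1>>11)&0xfff = 0xa5
ver:2 @ bit 23 → (0x90052ae1>>23)&0x3 = 0x0
tag:7 @ bit 25 → (0x90052ae1>>25)&0x7f = 0x48
lvl signed 6b, MSB=0: value = 23

23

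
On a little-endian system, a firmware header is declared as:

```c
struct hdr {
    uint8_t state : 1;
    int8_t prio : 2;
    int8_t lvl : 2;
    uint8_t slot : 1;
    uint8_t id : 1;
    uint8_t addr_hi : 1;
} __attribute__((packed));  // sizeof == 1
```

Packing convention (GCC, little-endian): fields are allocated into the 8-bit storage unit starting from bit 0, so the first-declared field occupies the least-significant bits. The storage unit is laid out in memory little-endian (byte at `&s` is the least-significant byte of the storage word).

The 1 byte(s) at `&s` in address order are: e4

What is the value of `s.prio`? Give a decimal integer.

-2

[0]=0xe4 (little-endian) → word 0xe4
state:1 @ bit 0 → (0xe4>>0)&0x1 = 0x0
prio:2 @ bit 1 → (0xe4>>1)&0x3 = 0x2  ←
lvl:2 @ bit 3 → (0xe4>>3)&0x3 = 0x0
slot:1 @ bit 5 → (0xe4>>5)&0x1 = 0x1
id:1 @ bit 6 → (0xe4>>6)&0x1 = 0x1
addr_hi:1 @ bit 7 → (0xe4>>7)&0x1 = 0x1
prio signed 2b, MSB=1: 2 - 4 = -2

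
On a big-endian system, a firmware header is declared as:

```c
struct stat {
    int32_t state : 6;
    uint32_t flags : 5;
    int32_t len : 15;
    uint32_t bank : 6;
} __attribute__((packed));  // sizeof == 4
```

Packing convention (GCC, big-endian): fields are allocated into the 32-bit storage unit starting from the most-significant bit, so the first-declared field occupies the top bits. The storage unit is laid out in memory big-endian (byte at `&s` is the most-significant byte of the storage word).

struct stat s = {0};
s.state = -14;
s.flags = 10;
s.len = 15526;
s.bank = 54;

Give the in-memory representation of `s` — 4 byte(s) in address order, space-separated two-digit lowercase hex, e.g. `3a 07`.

state:6 = -14 → 0x32 << 26 → word 0xc8000000
flags:5 = 10 → 0xa << 21 → word 0xc9400000
len:15 = 15526 → 0x3ca6 << 6 → word 0xc94f2980
bank:6 = 54 → 0x36 << 0 → word 0xc94f29b6
word = 0xc94f29b6 → big-endian bytes:
  [0]=0xc9  [1]=0x4f  [2]=0x29  [3]=0xb6

c9 4f 29 b6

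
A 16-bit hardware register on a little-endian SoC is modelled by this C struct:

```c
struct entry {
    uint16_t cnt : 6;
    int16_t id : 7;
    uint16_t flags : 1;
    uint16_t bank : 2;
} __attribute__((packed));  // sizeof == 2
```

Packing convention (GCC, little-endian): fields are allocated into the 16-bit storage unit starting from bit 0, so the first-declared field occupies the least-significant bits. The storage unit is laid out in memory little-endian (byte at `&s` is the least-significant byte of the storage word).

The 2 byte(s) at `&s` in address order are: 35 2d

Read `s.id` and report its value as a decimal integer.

[0]=0x35 [1]=0x2d (little-endian) → word 0x2d35
cnt [0+:6] = (word>>0) & 0x3f = 53
id [6+:7] = (word>>6) & 0x7f = 52  ←
flags [13+:1] = (word>>13) & 0x1 = 1
bank [14+:2] = (word>>14) & 0x3 = 0
id signed 7b, MSB=0: value = 52

52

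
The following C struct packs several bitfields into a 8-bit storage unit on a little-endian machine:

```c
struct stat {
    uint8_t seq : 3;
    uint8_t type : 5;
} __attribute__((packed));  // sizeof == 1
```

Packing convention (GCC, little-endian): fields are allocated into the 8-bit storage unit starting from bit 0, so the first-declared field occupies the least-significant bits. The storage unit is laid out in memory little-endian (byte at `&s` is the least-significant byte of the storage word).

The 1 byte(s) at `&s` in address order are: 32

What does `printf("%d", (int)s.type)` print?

6

[0]=0x32 (little-endian) → word 0x32
seq [0+:3] = (word>>0) & 0x7 = 2
type [3+:5] = (word>>3) & 0x1f = 6  ←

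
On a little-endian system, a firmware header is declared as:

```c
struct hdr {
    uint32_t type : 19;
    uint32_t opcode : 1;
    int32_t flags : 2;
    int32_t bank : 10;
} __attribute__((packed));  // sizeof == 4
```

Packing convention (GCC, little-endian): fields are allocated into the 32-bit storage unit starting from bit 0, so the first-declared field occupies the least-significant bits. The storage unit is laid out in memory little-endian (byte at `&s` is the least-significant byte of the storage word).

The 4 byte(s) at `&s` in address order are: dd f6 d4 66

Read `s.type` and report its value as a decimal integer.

325341

[0]=0xdd [1]=0xf6 [2]=0xd4 [3]=0x66 (little-endian) → word 0x66d4f6dd
type [0+:19] = (word>>0) & 0x7ffff = 325341  ←
opcode [19+:1] = (word>>19) & 0x1 = 0
flags [20+:2] = (word>>20) & 0x3 = 1
bank [22+:10] = (word>>22) & 0x3ff = 411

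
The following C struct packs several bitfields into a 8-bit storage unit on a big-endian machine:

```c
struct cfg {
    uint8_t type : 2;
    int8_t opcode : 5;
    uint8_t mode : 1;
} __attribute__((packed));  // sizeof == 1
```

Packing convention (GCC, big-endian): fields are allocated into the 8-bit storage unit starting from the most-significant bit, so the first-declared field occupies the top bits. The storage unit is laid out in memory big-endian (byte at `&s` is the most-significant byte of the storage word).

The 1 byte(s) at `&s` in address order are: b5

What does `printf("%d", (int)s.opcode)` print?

-6

[0]=0xb5 (big-endian) → word 0xb5
type:2 @ bit 6 → (0xb5>>6)&0x3 = 0x2
opcode:5 @ bit 1 → (0xb5>>1)&0x1f = 0x1a  ←
mode:1 @ bit 0 → (0xb5>>0)&0x1 = 0x1
opcode signed 5b, MSB=1: 26 - 32 = -6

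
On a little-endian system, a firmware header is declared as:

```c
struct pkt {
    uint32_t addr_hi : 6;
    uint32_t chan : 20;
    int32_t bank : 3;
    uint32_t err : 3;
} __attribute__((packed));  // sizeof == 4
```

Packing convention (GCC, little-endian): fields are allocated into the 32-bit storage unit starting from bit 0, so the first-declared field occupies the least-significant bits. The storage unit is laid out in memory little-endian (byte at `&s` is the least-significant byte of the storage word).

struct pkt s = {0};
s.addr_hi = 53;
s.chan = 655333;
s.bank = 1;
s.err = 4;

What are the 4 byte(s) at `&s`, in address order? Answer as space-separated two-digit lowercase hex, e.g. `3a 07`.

addr_hi:6 = 53 → 0x35 << 0 → word 0x00000035
chan:20 = 655333 → 0x9ffe5 << 6 → word 0x027ff975
bank:3 = 1 → 0x1 << 26 → word 0x067ff975
err:3 = 4 → 0x4 << 29 → word 0x867ff975
word = 0x867ff975 → little-endian bytes:
  [0]=0x75  [1]=0xf9  [2]=0x7f  [3]=0x86

75 f9 7f 86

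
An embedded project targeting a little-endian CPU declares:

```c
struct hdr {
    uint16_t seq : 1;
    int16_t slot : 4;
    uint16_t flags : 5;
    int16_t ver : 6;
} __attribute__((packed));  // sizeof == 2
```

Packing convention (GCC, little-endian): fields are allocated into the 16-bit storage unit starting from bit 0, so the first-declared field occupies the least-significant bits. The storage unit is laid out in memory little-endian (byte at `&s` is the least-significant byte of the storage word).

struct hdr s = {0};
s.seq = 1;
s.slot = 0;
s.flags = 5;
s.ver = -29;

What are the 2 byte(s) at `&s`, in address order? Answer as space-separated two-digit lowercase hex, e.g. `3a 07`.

[0+:1] seq=1 & 0x1 = 0x1; word=0x0001
[1+:4] slot=0 & 0xf = 0x0; word=0x0001
[5+:5] flags=5 & 0x1f = 0x5; word=0x00a1
[10+:6] ver=-29 & 0x3f = 0x23; word=0x8ca1
word = 0x8ca1 → little-endian bytes:
  [0]=0xa1  [1]=0x8c

a1 8c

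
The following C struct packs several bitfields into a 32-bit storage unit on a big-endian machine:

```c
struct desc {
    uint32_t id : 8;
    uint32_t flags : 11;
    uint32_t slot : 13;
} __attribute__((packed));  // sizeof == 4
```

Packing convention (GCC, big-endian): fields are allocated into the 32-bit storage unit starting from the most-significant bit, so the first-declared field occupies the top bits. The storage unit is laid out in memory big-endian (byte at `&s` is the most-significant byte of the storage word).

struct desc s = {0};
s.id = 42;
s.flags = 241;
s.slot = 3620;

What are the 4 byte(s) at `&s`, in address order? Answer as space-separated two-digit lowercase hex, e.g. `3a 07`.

2a 1e 2e 24

[24+:8] id=42 & 0xff = 0x2a; word=0x2a000000
[13+:11] flags=241 & 0x7ff = 0xf1; word=0x2a1e2000
[0+:13] slot=3620 & 0x1fff = 0xe24; word=0x2a1e2e24
word = 0x2a1e2e24 → big-endian bytes:
  [0]=0x2a  [1]=0x1e  [2]=0x2e  [3]=0x24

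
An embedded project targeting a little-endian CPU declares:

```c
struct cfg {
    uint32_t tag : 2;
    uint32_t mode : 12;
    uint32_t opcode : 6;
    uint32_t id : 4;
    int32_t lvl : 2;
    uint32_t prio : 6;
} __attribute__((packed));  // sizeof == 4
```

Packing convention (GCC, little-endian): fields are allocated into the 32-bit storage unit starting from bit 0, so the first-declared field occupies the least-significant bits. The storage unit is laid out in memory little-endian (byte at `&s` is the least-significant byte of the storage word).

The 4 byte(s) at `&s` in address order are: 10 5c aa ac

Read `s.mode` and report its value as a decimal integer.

1796

[0]=0x10 [1]=0x5c [2]=0xaa [3]=0xac (little-endian) → word 0xacaa5c10
tag [0+:2] = (word>>0) & 0x3 = 0
mode [2+:12] = (word>>2) & 0xfff = 1796  ←
opcode [14+:6] = (word>>14) & 0x3f = 41
id [20+:4] = (word>>20) & 0xf = 10
lvl [24+:2] = (word>>24) & 0x3 = 0
prio [26+:6] = (word>>26) & 0x3f = 43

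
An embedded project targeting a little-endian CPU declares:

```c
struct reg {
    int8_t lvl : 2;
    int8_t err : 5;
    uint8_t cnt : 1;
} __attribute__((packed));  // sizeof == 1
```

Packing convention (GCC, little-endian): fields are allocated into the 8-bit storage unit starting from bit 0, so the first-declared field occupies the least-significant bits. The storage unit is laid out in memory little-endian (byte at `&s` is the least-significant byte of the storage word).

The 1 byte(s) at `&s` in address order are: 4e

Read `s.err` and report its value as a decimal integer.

-13

[0]=0x4e (little-endian) → word 0x4e
lvl:2 @ bit 0 → (0x4e>>0)&0x3 = 0x2
err:5 @ bit 2 → (0x4e>>2)&0x1f = 0x13  ←
cnt:1 @ bit 7 → (0x4e>>7)&0x1 = 0x0
err signed 5b, MSB=1: 19 - 32 = -13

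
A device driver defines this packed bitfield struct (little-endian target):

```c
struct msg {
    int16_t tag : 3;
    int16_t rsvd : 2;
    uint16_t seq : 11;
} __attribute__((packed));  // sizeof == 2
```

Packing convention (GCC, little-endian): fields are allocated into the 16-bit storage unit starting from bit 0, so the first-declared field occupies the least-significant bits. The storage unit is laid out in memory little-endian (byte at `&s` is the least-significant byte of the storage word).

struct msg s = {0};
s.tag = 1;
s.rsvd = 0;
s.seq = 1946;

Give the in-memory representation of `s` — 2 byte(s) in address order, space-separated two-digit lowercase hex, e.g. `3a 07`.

41 f3

tag:3 = 1 → 0x1 << 0 → word 0x0001
rsvd:2 = 0 → 0x0 << 3 → word 0x0001
seq:11 = 1946 → 0x79a << 5 → word 0xf341
word = 0xf341 → little-endian bytes:
  [0]=0x41  [1]=0xf3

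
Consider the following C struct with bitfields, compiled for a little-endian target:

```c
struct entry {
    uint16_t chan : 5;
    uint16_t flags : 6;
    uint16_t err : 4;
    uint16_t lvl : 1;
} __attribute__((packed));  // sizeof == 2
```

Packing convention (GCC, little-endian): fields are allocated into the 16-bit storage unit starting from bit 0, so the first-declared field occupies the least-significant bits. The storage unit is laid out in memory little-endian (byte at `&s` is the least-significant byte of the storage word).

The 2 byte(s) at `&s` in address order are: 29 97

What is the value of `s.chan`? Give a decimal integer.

[0]=0x29 [1]=0x97 (little-endian) → word 0x9729
chan [0+:5] = (word>>0) & 0x1f = 9  ←
flags [5+:6] = (word>>5) & 0x3f = 57
err [11+:4] = (word>>11) & 0xf = 2
lvl [15+:1] = (word>>15) & 0x1 = 1

9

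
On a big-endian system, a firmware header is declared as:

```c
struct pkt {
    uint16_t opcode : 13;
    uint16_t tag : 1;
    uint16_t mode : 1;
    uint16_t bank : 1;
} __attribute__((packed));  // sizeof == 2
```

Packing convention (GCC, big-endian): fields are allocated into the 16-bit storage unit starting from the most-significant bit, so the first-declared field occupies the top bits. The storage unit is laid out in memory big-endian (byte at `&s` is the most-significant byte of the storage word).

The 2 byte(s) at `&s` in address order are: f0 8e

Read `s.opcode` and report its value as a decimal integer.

[0]=0xf0 [1]=0x8e (big-endian) → word 0xf08e
opcode:13 @ bit 3 → (0xf08e>>3)&0x1fff = 0x1e11  ←
tag:1 @ bit 2 → (0xf08e>>2)&0x1 = 0x1
mode:1 @ bit 1 → (0xf08e>>1)&0x1 = 0x1
bank:1 @ bit 0 → (0xf08e>>0)&0x1 = 0x0

7697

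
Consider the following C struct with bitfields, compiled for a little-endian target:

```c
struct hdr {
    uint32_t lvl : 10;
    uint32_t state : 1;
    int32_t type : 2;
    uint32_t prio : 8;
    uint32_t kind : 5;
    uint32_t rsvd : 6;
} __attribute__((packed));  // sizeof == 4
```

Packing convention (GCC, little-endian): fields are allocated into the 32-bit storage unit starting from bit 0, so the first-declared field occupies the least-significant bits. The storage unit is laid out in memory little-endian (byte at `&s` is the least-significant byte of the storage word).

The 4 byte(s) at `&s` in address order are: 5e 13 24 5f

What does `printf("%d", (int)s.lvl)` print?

862

[0]=0x5e [1]=0x13 [2]=0x24 [3]=0x5f (little-endian) → word 0x5f24135e
lvl [0+:10] = (word>>0) & 0x3ff = 862  ←
state [10+:1] = (word>>10) & 0x1 = 0
type [11+:2] = (word>>11) & 0x3 = 2
prio [13+:8] = (word>>13) & 0xff = 32
kind [21+:5] = (word>>21) & 0x1f = 25
rsvd [26+:6] = (word>>26) & 0x3f = 23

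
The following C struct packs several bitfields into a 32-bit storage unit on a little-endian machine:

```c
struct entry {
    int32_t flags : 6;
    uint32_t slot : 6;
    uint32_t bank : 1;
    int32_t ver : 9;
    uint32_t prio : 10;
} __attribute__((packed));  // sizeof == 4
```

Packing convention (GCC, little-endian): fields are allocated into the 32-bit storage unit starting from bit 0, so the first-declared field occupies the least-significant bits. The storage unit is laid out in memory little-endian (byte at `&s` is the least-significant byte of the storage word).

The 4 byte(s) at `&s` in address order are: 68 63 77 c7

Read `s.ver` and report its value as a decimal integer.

[0]=0x68 [1]=0x63 [2]=0x77 [3]=0xc7 (little-endian) → word 0xc7776368
flags [0+:6] = (word>>0) & 0x3f = 40
slot [6+:6] = (word>>6) & 0x3f = 13
bank [12+:1] = (word>>12) & 0x1 = 0
ver [13+:9] = (word>>13) & 0x1ff = 443  ←
prio [22+:10] = (word>>22) & 0x3ff = 797
ver signed 9b, MSB=1: 443 - 512 = -69

-69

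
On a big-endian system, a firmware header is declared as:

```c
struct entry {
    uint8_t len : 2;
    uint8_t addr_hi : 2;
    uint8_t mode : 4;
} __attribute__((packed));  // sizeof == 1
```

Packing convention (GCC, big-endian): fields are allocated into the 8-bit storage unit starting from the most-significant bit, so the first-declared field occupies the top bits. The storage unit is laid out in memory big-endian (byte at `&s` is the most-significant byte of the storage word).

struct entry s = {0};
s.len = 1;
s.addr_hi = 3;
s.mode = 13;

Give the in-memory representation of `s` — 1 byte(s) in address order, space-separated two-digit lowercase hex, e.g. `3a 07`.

len:2 = 1 → 0x1 << 6 → word 0x40
addr_hi:2 = 3 → 0x3 << 4 → word 0x70
mode:4 = 13 → 0xd << 0 → word 0x7d
word = 0x7d → big-endian bytes:
  [0]=0x7d

7d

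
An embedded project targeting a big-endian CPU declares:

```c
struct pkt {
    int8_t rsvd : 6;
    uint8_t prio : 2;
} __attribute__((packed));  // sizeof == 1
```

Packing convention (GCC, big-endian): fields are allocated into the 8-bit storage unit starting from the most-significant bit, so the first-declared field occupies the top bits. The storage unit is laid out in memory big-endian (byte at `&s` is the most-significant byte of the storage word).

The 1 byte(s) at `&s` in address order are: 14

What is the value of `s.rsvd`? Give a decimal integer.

[0]=0x14 (big-endian) → word 0x14
rsvd [2+:6] = (word>>2) & 0x3f = 5  ←
prio [0+:2] = (word>>0) & 0x3 = 0
rsvd signed 6b, MSB=0: value = 5

5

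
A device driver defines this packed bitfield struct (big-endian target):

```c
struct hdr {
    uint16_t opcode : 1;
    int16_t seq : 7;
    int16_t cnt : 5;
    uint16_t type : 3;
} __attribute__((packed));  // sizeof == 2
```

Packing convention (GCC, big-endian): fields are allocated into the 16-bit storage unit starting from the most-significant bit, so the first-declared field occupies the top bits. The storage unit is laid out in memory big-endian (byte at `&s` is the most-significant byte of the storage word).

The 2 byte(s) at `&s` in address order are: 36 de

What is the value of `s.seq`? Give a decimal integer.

[0]=0x36 [1]=0xde (big-endian) → word 0x36de
opcode [15+:1] = (word>>15) & 0x1 = 0
seq [8+:7] = (word>>8) & 0x7f = 54  ←
cnt [3+:5] = (word>>3) & 0x1f = 27
type [0+:3] = (word>>0) & 0x7 = 6
seq signed 7b, MSB=0: value = 54

54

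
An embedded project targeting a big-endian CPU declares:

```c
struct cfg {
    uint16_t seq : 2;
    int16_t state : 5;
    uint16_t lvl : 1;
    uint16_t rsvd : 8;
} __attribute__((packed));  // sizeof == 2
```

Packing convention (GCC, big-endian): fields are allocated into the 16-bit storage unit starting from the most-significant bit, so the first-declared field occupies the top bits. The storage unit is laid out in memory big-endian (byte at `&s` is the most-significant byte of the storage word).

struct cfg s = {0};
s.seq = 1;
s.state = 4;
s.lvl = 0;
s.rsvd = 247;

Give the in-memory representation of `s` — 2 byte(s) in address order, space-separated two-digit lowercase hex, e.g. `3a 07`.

[14+:2] seq=1 & 0x3 = 0x1; word=0x4000
[9+:5] state=4 & 0x1f = 0x4; word=0x4800
[8+:1] lvl=0 & 0x1 = 0x0; word=0x4800
[0+:8] rsvd=247 & 0xff = 0xf7; word=0x48f7
word = 0x48f7 → big-endian bytes:
  [0]=0x48  [1]=0xf7

48 f7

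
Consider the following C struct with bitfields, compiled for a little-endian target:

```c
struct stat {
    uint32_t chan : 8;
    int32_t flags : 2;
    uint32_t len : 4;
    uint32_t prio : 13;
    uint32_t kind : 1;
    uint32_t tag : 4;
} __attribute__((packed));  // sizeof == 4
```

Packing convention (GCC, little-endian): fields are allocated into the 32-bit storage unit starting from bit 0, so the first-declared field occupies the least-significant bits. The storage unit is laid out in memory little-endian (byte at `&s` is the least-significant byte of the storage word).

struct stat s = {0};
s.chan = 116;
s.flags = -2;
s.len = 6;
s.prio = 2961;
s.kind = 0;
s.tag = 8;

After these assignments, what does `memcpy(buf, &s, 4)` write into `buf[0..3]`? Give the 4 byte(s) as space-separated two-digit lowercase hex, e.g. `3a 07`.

74 5a e4 82

chan (8b) val=116 bits=0x74 at bit 0: 0x00000074
flags (2b) val=-2 bits=0x2 at bit 8: 0x00000274
len (4b) val=6 bits=0x6 at bit 10: 0x00001a74
prio (13b) val=2961 bits=0xb91 at bit 14: 0x02e45a74
kind (1b) val=0 bits=0x0 at bit 27: 0x02e45a74
tag (4b) val=8 bits=0x8 at bit 28: 0x82e45a74
word = 0x82e45a74 → little-endian bytes:
  [0]=0x74  [1]=0x5a  [2]=0xe4  [3]=0x82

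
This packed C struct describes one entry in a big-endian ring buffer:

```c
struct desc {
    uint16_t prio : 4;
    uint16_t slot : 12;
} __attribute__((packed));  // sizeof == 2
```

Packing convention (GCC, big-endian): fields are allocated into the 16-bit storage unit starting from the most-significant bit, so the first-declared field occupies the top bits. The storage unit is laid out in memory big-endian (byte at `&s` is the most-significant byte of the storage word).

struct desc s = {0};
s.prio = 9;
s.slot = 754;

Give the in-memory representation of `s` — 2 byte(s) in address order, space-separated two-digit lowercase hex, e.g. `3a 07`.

[12+:4] prio=9 & 0xf = 0x9; word=0x9000
[0+:12] slot=754 & 0xfff = 0x2f2; word=0x92f2
word = 0x92f2 → big-endian bytes:
  [0]=0x92  [1]=0xf2

92 f2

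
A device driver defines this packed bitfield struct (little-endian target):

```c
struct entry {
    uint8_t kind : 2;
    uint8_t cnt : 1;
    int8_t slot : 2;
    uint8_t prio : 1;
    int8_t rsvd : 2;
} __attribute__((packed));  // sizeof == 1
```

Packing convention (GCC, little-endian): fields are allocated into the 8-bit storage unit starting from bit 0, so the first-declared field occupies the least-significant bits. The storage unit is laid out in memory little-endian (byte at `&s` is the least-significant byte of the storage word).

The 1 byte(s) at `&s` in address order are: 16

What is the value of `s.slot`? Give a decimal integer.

[0]=0x16 (little-endian) → word 0x16
kind [0+:2] = (word>>0) & 0x3 = 2
cnt [2+:1] = (word>>2) & 0x1 = 1
slot [3+:2] = (word>>3) & 0x3 = 2  ←
prio [5+:1] = (word>>5) & 0x1 = 0
rsvd [6+:2] = (word>>6) & 0x3 = 0
slot signed 2b, MSB=1: 2 - 4 = -2

-2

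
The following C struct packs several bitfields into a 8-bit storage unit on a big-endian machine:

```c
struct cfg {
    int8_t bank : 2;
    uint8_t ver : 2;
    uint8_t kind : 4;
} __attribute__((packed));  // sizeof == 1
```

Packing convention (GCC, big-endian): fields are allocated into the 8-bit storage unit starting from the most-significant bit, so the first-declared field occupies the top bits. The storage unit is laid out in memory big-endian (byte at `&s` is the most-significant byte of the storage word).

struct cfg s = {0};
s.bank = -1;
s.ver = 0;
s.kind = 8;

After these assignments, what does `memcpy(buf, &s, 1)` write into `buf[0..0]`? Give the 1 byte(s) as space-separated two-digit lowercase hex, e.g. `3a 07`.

c8

bank (2b) val=-1 bits=0x3 at bit 6: 0xc0
ver (2b) val=0 bits=0x0 at bit 4: 0xc0
kind (4b) val=8 bits=0x8 at bit 0: 0xc8
word = 0xc8 → big-endian bytes:
  [0]=0xc8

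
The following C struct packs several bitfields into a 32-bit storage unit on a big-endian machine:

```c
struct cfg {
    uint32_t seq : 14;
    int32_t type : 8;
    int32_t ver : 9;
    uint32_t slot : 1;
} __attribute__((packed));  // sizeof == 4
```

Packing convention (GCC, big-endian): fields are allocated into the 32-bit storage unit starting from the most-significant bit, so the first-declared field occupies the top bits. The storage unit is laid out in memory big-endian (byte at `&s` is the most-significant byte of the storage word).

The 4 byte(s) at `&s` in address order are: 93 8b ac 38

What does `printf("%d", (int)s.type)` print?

[0]=0x93 [1]=0x8b [2]=0xac [3]=0x38 (big-endian) → word 0x938bac38
seq [18+:14] = (word>>18) & 0x3fff = 9442
type [10+:8] = (word>>10) & 0xff = 235  ←
ver [1+:9] = (word>>1) & 0x1ff = 28
slot [0+:1] = (word>>0) & 0x1 = 0
type signed 8b, MSB=1: 235 - 256 = -21

-21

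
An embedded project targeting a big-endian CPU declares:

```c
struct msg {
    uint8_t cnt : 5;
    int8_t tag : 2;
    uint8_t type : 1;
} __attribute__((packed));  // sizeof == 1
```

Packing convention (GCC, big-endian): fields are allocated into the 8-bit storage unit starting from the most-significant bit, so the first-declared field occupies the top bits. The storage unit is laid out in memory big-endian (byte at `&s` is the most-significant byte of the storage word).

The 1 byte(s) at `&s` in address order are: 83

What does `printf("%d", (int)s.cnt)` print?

16

[0]=0x83 (big-endian) → word 0x83
cnt [3+:5] = (word>>3) & 0x1f = 16  ←
tag [1+:2] = (word>>1) & 0x3 = 1
type [0+:1] = (word>>0) & 0x1 = 1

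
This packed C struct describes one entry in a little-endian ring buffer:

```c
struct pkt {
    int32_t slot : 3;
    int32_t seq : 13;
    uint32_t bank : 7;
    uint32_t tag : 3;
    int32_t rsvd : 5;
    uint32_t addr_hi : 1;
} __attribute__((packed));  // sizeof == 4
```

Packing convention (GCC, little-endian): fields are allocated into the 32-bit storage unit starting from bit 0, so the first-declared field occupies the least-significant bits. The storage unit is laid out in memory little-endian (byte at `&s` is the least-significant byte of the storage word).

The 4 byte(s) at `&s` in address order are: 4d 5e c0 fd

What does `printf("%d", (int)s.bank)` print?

[0]=0x4d [1]=0x5e [2]=0xc0 [3]=0xfd (little-endian) → word 0xfdc05e4d
slot [0+:3] = (word>>0) & 0x7 = 5
seq [3+:13] = (word>>3) & 0x1fff = 3017
bank [16+:7] = (word>>16) & 0x7f = 64  ←
tag [23+:3] = (word>>23) & 0x7 = 3
rsvd [26+:5] = (word>>26) & 0x1f = 31
addr_hi [31+:1] = (word>>31) & 0x1 = 1

64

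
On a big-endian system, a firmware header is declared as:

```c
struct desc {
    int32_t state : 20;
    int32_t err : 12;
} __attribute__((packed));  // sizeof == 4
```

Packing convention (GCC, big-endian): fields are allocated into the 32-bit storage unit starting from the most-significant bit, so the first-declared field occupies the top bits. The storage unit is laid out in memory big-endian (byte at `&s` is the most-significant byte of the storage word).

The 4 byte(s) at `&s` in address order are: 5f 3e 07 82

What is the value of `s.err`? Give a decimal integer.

1922

[0]=0x5f [1]=0x3e [2]=0x07 [3]=0x82 (big-endian) → word 0x5f3e0782
state:20 @ bit 12 → (0x5f3e0782>>12)&0xfffff = 0x5f3e0
err:12 @ bit 0 → (0x5f3e0782>>0)&0xfff = 0x782  ←
err signed 12b, MSB=0: value = 1922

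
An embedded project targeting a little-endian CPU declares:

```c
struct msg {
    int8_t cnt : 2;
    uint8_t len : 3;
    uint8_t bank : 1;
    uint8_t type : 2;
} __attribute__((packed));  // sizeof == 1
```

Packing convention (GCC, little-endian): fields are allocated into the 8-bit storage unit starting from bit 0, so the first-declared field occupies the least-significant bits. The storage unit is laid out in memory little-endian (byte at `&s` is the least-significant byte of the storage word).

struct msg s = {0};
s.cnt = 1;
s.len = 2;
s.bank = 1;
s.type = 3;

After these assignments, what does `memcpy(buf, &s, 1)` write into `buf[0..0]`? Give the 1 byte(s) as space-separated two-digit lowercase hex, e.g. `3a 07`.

e9

[0+:2] cnt=1 & 0x3 = 0x1; word=0x01
[2+:3] len=2 & 0x7 = 0x2; word=0x09
[5+:1] bank=1 & 0x1 = 0x1; word=0x29
[6+:2] type=3 & 0x3 = 0x3; word=0xe9
word = 0xe9 → little-endian bytes:
  [0]=0xe9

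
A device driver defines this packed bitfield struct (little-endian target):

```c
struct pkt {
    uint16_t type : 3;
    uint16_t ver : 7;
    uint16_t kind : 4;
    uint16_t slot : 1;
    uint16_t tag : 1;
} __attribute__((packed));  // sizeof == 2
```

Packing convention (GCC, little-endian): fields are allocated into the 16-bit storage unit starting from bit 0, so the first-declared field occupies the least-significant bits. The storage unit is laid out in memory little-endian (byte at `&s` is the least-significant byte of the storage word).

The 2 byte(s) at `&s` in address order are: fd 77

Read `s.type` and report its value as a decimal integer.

[0]=0xfd [1]=0x77 (little-endian) → word 0x77fd
type:3 @ bit 0 → (0x77fd>>0)&0x7 = 0x5  ←
ver:7 @ bit 3 → (0x77fd>>3)&0x7f = 0x7f
kind:4 @ bit 10 → (0x77fd>>10)&0xf = 0xd
slot:1 @ bit 14 → (0x77fd>>14)&0x1 = 0x1
tag:1 @ bit 15 → (0x77fd>>15)&0x1 = 0x0

5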